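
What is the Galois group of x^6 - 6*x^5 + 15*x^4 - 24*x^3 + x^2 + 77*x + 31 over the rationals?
S_6

The polynomial f is an irreducible sextic over Q, so G = Gal(f/Q) is one of the 16 transitive subgroups 6T1, ..., 6T16 of S_6. The discriminant of f is 130819249407989, which is not a perfect square, so G is not contained in A_6. The transitive groups of degree 6 not contained in A_6 are: C_6 (6T1, order 6), S_3 (6T2, order 6), D_6 (6T3, order 12), C_3 x S_3 (6T5, order 18), A_4 x C_2 (6T6, order 24), S_4 (6T8, order 24), S_3 x S_3 (6T9, order 36), S_4 x C_2 (6T11, order 48), (S_3 x S_3) : C_2 (6T13, order 72), PGL(2,5) (6T14, order 120), S_6 (6T16, order 720). By Dedekind's theorem, for a prime p not dividing disc(f) the degrees of the irreducible factors of f mod p form the cycle type of an element of G. Factoring f modulo the 4 such primes p <= 7, each new pattern first appears at: mod 2: f = (x^6 + x^4 + x^2 + x + 1), pattern 6; mod 5: f = (x + 4)(x^5 + x^2 + 2x + 4), pattern 5+1; mod 7: f = (x^2 + 4)(x^4 + x^3 + 4x^2 + 6), pattern 4+2. No other pattern occurs in this range, so the set of observed cycle types is {6, 5+1, 4+2}. Among the candidates above, the only group containing elements of all these cycle types is S_6 (6T16); every other candidate lacks at least one of them. Hence G = S_6 (6T16), of order 720.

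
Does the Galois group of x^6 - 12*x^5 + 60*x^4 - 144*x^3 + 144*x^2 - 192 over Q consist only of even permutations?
No

The polynomial is irreducible of degree 6 over Q. Its discriminant is 5410421842378752, which is not a perfect square. A Galois group lies in the alternating group exactly when the discriminant is a square in Q, so the Galois group (S_3 x S_3) is not contained in A_6.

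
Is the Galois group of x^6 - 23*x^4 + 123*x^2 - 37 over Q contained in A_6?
No

The polynomial is irreducible of degree 6 over Q. Its discriminant is 870211913777152, which is not a perfect square. A Galois group lies in the alternating group exactly when the discriminant is a square in Q, so the Galois group (S_3) is not contained in A_6.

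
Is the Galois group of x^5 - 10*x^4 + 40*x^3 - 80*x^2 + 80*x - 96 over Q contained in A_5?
The polynomial is irreducible of degree 5 over Q. Its discriminant is 52428800000, which is not a perfect square. A Galois group lies in the alternating group exactly when the discriminant is a square in Q, so the Galois group (F_20) is not contained in A_5.

No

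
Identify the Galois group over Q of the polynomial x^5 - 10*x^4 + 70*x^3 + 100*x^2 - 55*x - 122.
The polynomial f is an irreducible quintic over Q, so G = Gal(f/Q) is a transitive subgroup of S_5: one of C_5 (5T1, order 5), D_5 (5T2, order 10), F_20 (5T3, order 20), A_5 (5T4, order 60) or S_5 (5T5, order 120). The discriminant of f is 2055418675200000, which is not a perfect square, so G is not contained in A_5. The transitive groups of degree 5 not contained in A_5 are: F_20 (5T3, order 20), S_5 (5T5, order 120). By Dedekind's theorem, for a prime p not dividing disc(f) the degrees of the irreducible factors of f mod p form the cycle type of an element of G. Factoring f modulo the 18 such primes p <= 79 (skipping 2, 3, 5, 11, which divide the discriminant), each new pattern first appears at: mod 7: f = (x + 2)(x^4 + 2x^3 + 3x^2 + 3x + 2), pattern 4+1; mod 19: f = (x^5 + 9x^4 + 13x^3 + 5x^2 + 2x + 11), pattern 5; mod 61: f = (x)(x^2 + 25x + 21)(x^2 + 26x + 9), pattern 2+2+1. No other pattern occurs in this range, so the set of observed cycle types is {4+1, 5, 2+2+1}. The candidates containing elements of all these cycle types are F_20 (5T3) of order 20, S_5 (5T5) of order 120; the others are excluded. The observed types are precisely the cycle types that occur in F_20 (5T3) (apart from the identity). Each of the other remaining candidates has further cycle types, and by the Chebotarev density theorem the matching factorization patterns would occur for a proportion of primes equal to their share of the group: S_5 (5T5) additionally contains elements of type 3+2, 3+1+1, 2+1+1+1 (50 of its 120 elements, about 42% of primes). None of the 18 primes tested shows any such pattern (for each of these groups the chance of that is below 10^-4), which rules them out. Hence G = F_20 (5T3), of order 20.

F_20, the Frobenius group of order 20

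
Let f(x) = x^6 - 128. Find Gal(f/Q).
D_6, the dihedral group of order 12

The polynomial f is an irreducible sextic over Q, so G = Gal(f/Q) is one of the 16 transitive subgroups 6T1, ..., 6T16 of S_6. The discriminant of f is 1603087953297408, which is not a perfect square, so G is not contained in A_6. The transitive groups of degree 6 not contained in A_6 are: C_6 (6T1, order 6), S_3 (6T2, order 6), D_6 (6T3, order 12), C_3 x S_3 (6T5, order 18), A_4 x C_2 (6T6, order 24), S_4 (6T8, order 24), S_3 x S_3 (6T9, order 36), S_4 x C_2 (6T11, order 48), (S_3 x S_3) : C_2 (6T13, order 72), PGL(2,5) (6T14, order 120), S_6 (6T16, order 720). By Dedekind's theorem, for a prime p not dividing disc(f) the degrees of the irreducible factors of f mod p form the cycle type of an element of G. Factoring f modulo the 79 such primes p <= 419 (skipping 2, 3, which divide the discriminant), each new pattern first appears at: mod 5: f = (x^2 + 3)(x^2 + 2x + 3)(x^2 + 3x + 3), pattern 2+2+2; mod 7: f = (x^3 + 3)(x^3 + 4), pattern 3+3; mod 13: f = (x^6 + 2), pattern 6; mod 17: f = (x + 7)(x + 10)(x^2 + 7x + 15)(x^2 + 10x + 15), pattern 2+2+1+1; mod 31: f = (x + 4)(x + 7)(x + 11)(x + 20)(x + 24)(x + 27), pattern 1+1+1+1+1+1. No other pattern occurs in this range, so the set of observed cycle types is {2+2+2, 3+3, 6, 2+2+1+1, 1+1+1+1+1+1}. The candidates containing elements of all these cycle types are D_6 (6T3) of order 12, A_4 x C_2 (6T6) of order 24, S_3 x S_3 (6T9) of order 36, S_4 x C_2 (6T11) of order 48, (S_3 x S_3) : C_2 (6T13) of order 72, PGL(2,5) (6T14) of order 120, S_6 (6T16) of order 720; the others are excluded. The observed types are precisely the cycle types that occur in D_6 (6T3). Each of the other remaining candidates has further cycle types, and by the Chebotarev density theorem the matching factorization patterns would occur for a proportion of primes equal to their share of the group: A_4 x C_2 (6T6) additionally contains elements of type 2+1+1+1+1 (3 of its 24 elements, about 12% of primes); S_3 x S_3 (6T9) additionally contains elements of type 3+1+1+1 (4 of its 36 elements, about 11% of primes); S_4 x C_2 (6T11) additionally contains elements of type 4+2, 4+1+1, 2+1+1+1+1 (15 of its 48 elements, about 31% of primes); (S_3 x S_3) : C_2 (6T13) additionally contains elements of type 4+2, 3+2+1, 3+1+1+1, 2+1+1+1+1 (40 of its 72 elements, about 56% of primes); PGL(2,5) (6T14) additionally contains elements of type 5+1, 4+1+1 (54 of its 120 elements, about 45% of primes); S_6 (6T16) additionally contains elements of type 5+1, 4+2, 4+1+1, 3+2+1, 3+1+1+1, 2+1+1+1+1 (499 of its 720 elements, about 69% of primes). None of the 79 primes tested shows any such pattern (for each of these groups the chance of that is below 10^-4), which rules them out. Hence G = D_6 (6T3), of order 12.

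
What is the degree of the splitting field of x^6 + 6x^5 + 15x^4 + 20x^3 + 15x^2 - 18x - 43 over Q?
360

The degree of the splitting field over Q equals the order of the Galois group, so first determine the group. The polynomial f is an irreducible sextic over Q, so G = Gal(f/Q) is one of the 16 transitive subgroups 6T1, ..., 6T16 of S_6. The discriminant of f is 746496000000 = 864000^2, a perfect square, so G is contained in A_6. The transitive groups of degree 6 contained in A_6 are: A_4 (6T4, order 12), S_4 (6T7, order 24), (C_3 x C_3) : C_4 (6T10, order 36), PSL(2,5) (6T12, order 60), A_6 (6T15, order 360). By Dedekind's theorem, for a prime p not dividing disc(f) the degrees of the irreducible factors of f mod p form the cycle type of an element of G. Factoring f modulo the 6 such primes p <= 23 (skipping 2, 3, 5, which divide the discriminant), each new pattern first appears at: mod 7: f = (x + 5)(x^5 + x^4 + 3x^3 + 5x^2 + 4x + 4), pattern 5+1; mod 23: f = (x + 3)(x + 12)(x + 17)(x^3 + 20x^2 + 4x + 15), pattern 3+1+1+1. No other pattern occurs in this range, so the set of observed cycle types is {5+1, 3+1+1+1}. Among the candidates above, the only group containing elements of all these cycle types is A_6 (6T15) — each of A_4 (6T4), S_4 (6T7), (C_3 x C_3) : C_4 (6T10), PSL(2,5) (6T12) lacks at least one of them. Hence G = A_6 (6T15), of order 360. The Galois group A_6 (6T15) has order 360, so the splitting field has degree 360 over Q.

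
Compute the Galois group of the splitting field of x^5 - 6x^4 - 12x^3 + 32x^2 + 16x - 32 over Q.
The polynomial f is an irreducible quintic over Q, so G = Gal(f/Q) is a transitive subgroup of S_5: one of C_5 (5T1, order 5), D_5 (5T2, order 10), F_20 (5T3, order 20), A_5 (5T4, order 60) or S_5 (5T5, order 120). The discriminant of f is 15352201216 = 123904^2, a perfect square, so G is contained in A_5. The transitive groups of degree 5 contained in A_5 are: C_5 (5T1, order 5), D_5 (5T2, order 10), A_5 (5T4, order 60). By Dedekind's theorem, for a prime p not dividing disc(f) the degrees of the irreducible factors of f mod p form the cycle type of an element of G. Factoring f modulo the 14 such primes p <= 53 (skipping 2, 11, which divide the discriminant), each new pattern first appears at: mod 3: f = (x^5 + 2x^2 + x + 1), pattern 5; mod 23: f = (x + 8)(x + 10)(x + 12)(x + 14)(x + 19), pattern 1+1+1+1+1. No other pattern occurs in this range, so the set of observed cycle types is {5, 1+1+1+1+1}. The candidates containing elements of all these cycle types are C_5 (5T1) of order 5, D_5 (5T2) of order 10, A_5 (5T4) of order 60; the others are excluded. The observed types are precisely the cycle types that occur in C_5 (5T1). Each of the other remaining candidates has further cycle types, and by the Chebotarev density theorem the matching factorization patterns would occur for a proportion of primes equal to their share of the group: D_5 (5T2) additionally contains elements of type 2+2+1 (5 of its 10 elements, about 50% of primes); A_5 (5T4) additionally contains elements of type 3+1+1, 2+2+1 (35 of its 60 elements, about 58% of primes). None of the 14 primes tested shows any such pattern (for each of these groups the chance of that is below 10^-4), which rules them out. Hence G = C_5 (5T1), of order 5.

C_5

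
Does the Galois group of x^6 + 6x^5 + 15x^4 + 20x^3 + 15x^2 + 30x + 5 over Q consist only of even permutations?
Yes

The polynomial is irreducible of degree 6 over Q. Its discriminant is 746496000000 = 864000^2, a perfect square. A Galois group lies in the alternating group exactly when the discriminant is a square in Q, so the Galois group (A_6) is contained in A_6.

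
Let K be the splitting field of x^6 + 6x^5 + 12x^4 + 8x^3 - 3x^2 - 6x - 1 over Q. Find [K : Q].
The degree of the splitting field over Q equals the order of the Galois group, so first determine the group. The polynomial f is an irreducible sextic over Q, so G = Gal(f/Q) is one of the 16 transitive subgroups 6T1, ..., 6T16 of S_6. The discriminant of f is -419904, which is not a perfect square, so G is not contained in A_6. The transitive groups of degree 6 not contained in A_6 are: C_6 (6T1, order 6), S_3 (6T2, order 6), D_6 (6T3, order 12), C_3 x S_3 (6T5, order 18), A_4 x C_2 (6T6, order 24), S_4 (6T8, order 24), S_3 x S_3 (6T9, order 36), S_4 x C_2 (6T11, order 48), (S_3 x S_3) : C_2 (6T13, order 72), PGL(2,5) (6T14, order 120), S_6 (6T16, order 720). By Dedekind's theorem, for a prime p not dividing disc(f) the degrees of the irreducible factors of f mod p form the cycle type of an element of G. Factoring f modulo the 33 such primes p <= 149 (skipping 2, 3, which divide the discriminant), each new pattern first appears at: mod 5: f = (x^3 + 2x^2 + 1)(x^3 + 4x^2 + 4x + 4), pattern 3+3; mod 7: f = (x^6 + 6x^5 + 5x^4 + x^3 + 4x^2 + x + 6), pattern 6; mod 17: f = (x + 3)(x + 16)(x^2 + 2x + 7)(x^2 + 2x + 13), pattern 2+2+1+1; mod 19: f = (x + 7)(x + 8)(x + 13)(x + 14)(x^2 + 2x + 7), pattern 2+1+1+1+1; mod 71: f = (x^2 + 2x + 41)(x^2 + 2x + 46)(x^2 + 2x + 55), pattern 2+2+2. No other pattern occurs in this range, so the set of observed cycle types is {3+3, 6, 2+2+1+1, 2+1+1+1+1, 2+2+2}. The candidates containing elements of all these cycle types are A_4 x C_2 (6T6) of order 24, S_4 x C_2 (6T11) of order 48, (S_3 x S_3) : C_2 (6T13) of order 72, S_6 (6T16) of order 720; the others are excluded. The observed types are precisely the cycle types that occur in A_4 x C_2 (6T6) (apart from the identity). Each of the other remaining candidates has further cycle types, and by the Chebotarev density theorem the matching factorization patterns would occur for a proportion of primes equal to their share of the group: S_4 x C_2 (6T11) additionally contains elements of type 4+2, 4+1+1 (12 of its 48 elements, about 25% of primes); (S_3 x S_3) : C_2 (6T13) additionally contains elements of type 4+2, 3+2+1, 3+1+1+1 (34 of its 72 elements, about 47% of primes); S_6 (6T16) additionally contains elements of type 5+1, 4+2, 4+1+1, 3+2+1, 3+1+1+1 (484 of its 720 elements, about 67% of primes). None of the 33 primes tested shows any such pattern (for each of these groups the chance of that is below 10^-4), which rules them out. Hence G = A_4 x C_2 (6T6), of order 24. The Galois group A_4 x C_2 (6T6) has order 24, so the splitting field has degree 24 over Q.

24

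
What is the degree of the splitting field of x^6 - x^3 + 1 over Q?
6

The degree of the splitting field over Q equals the order of the Galois group, so first determine the group. The polynomial f is an irreducible sextic over Q, so G = Gal(f/Q) is one of the 16 transitive subgroups 6T1, ..., 6T16 of S_6. The discriminant of f is -19683, which is not a perfect square, so G is not contained in A_6. The transitive groups of degree 6 not contained in A_6 are: C_6 (6T1, order 6), S_3 (6T2, order 6), D_6 (6T3, order 12), C_3 x S_3 (6T5, order 18), A_4 x C_2 (6T6, order 24), S_4 (6T8, order 24), S_3 x S_3 (6T9, order 36), S_4 x C_2 (6T11, order 48), (S_3 x S_3) : C_2 (6T13, order 72), PGL(2,5) (6T14, order 120), S_6 (6T16, order 720). By Dedekind's theorem, for a prime p not dividing disc(f) the degrees of the irreducible factors of f mod p form the cycle type of an element of G. Factoring f modulo the 37 such primes p <= 163 (skipping 3, which divides the discriminant), each new pattern first appears at: mod 2: f = (x^6 + x^3 + 1), pattern 6; mod 7: f = (x^3 + 2)(x^3 + 4), pattern 3+3; mod 17: f = (x^2 + 7x + 1)(x^2 + 13x + 1)(x^2 + 14x + 1), pattern 2+2+2; mod 19: f = (x + 4)(x + 5)(x + 6)(x + 9)(x + 16)(x + 17), pattern 1+1+1+1+1+1. No other pattern occurs in this range, so the set of observed cycle types is {6, 3+3, 2+2+2, 1+1+1+1+1+1}. The candidates containing elements of all these cycle types are C_6 (6T1) of order 6, D_6 (6T3) of order 12, C_3 x S_3 (6T5) of order 18, A_4 x C_2 (6T6) of order 24, S_3 x S_3 (6T9) of order 36, S_4 x C_2 (6T11) of order 48, (S_3 x S_3) : C_2 (6T13) of order 72, PGL(2,5) (6T14) of order 120, S_6 (6T16) of order 720; the others are excluded. The observed types are precisely the cycle types that occur in C_6 (6T1). Each of the other remaining candidates has further cycle types, and by the Chebotarev density theorem the matching factorization patterns would occur for a proportion of primes equal to their share of the group: D_6 (6T3) additionally contains elements of type 2+2+1+1 (3 of its 12 elements, about 25% of primes); C_3 x S_3 (6T5) additionally contains elements of type 3+1+1+1 (4 of its 18 elements, about 22% of primes); A_4 x C_2 (6T6) additionally contains elements of type 2+2+1+1, 2+1+1+1+1 (6 of its 24 elements, about 25% of primes); S_3 x S_3 (6T9) additionally contains elements of type 3+1+1+1, 2+2+1+1 (13 of its 36 elements, about 36% of primes); S_4 x C_2 (6T11) additionally contains elements of type 4+2, 4+1+1, 2+2+1+1, 2+1+1+1+1 (24 of its 48 elements, about 50% of primes); (S_3 x S_3) : C_2 (6T13) additionally contains elements of type 4+2, 3+2+1, 3+1+1+1, 2+2+1+1, 2+1+1+1+1 (49 of its 72 elements, about 68% of primes); PGL(2,5) (6T14) additionally contains elements of type 5+1, 4+1+1, 2+2+1+1 (69 of its 120 elements, about 58% of primes); S_6 (6T16) additionally contains elements of type 5+1, 4+2, 4+1+1, 3+2+1, 3+1+1+1, 2+2+1+1, 2+1+1+1+1 (544 of its 720 elements, about 76% of primes). None of the 37 primes tested shows any such pattern (for each of these groups the chance of that is below 10^-4), which rules them out. Hence G = C_6 (6T1), of order 6. The Galois group C_6 (6T1) has order 6, so the splitting field has degree 6 over Q.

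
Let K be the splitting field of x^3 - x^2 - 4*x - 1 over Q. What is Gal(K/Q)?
C_3, A_3

The polynomial is an irreducible cubic over Q and its discriminant is 169 = 13^2, a perfect square. For an irreducible cubic, a square discriminant forces the Galois group to be A_3, the cyclic group of order 3.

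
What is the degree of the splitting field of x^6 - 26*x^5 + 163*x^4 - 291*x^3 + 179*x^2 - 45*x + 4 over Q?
60

The degree of the splitting field over Q equals the order of the Galois group, so first determine the group. The polynomial f is an irreducible sextic over Q, so G = Gal(f/Q) is one of the 16 transitive subgroups 6T1, ..., 6T16 of S_6. The discriminant of f is 30991489 = 5567^2, a perfect square, so G is contained in A_6. The transitive groups of degree 6 contained in A_6 are: A_4 (6T4, order 12), S_4 (6T7, order 24), (C_3 x C_3) : C_4 (6T10, order 36), PSL(2,5) (6T12, order 60), A_6 (6T15, order 360). By Dedekind's theorem, for a prime p not dividing disc(f) the degrees of the irreducible factors of f mod p form the cycle type of an element of G. Factoring f modulo the 21 such primes p <= 79 (skipping 19, which divides the discriminant), each new pattern first appears at: mod 2: f = (x)(x^5 + x^3 + x^2 + x + 1), pattern 5+1; mod 7: f = (x^3 + 4x^2 + 3x + 3)(x^3 + 5x^2 + 6), pattern 3+3; mod 61: f = (x + 46)(x + 52)(x^2 + 3x + 15)(x^2 + 56x + 41), pattern 2+2+1+1. No other pattern occurs in this range, so the set of observed cycle types is {5+1, 3+3, 2+2+1+1}. The candidates containing elements of all these cycle types are PSL(2,5) (6T12) of order 60, A_6 (6T15) of order 360; the others are excluded. The observed types are precisely the cycle types that occur in PSL(2,5) (6T12) (apart from the identity). Each of the other remaining candidates has further cycle types, and by the Chebotarev density theorem the matching factorization patterns would occur for a proportion of primes equal to their share of the group: A_6 (6T15) additionally contains elements of type 4+2, 3+1+1+1 (130 of its 360 elements, about 36% of primes). None of the 21 primes tested shows any such pattern (for each of these groups the chance of that is below 10^-4), which rules them out. Hence G = PSL(2,5) (6T12), of order 60. The Galois group PSL(2,5) (6T12) has order 60, so the splitting field has degree 60 over Q.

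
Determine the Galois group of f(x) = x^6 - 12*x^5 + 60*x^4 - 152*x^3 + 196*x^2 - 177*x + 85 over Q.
S_6 (order 720)

The polynomial f is an irreducible sextic over Q, so G = Gal(f/Q) is one of the 16 transitive subgroups 6T1, ..., 6T16 of S_6. The discriminant of f is 156163399280261, which is not a perfect square, so G is not contained in A_6. The transitive groups of degree 6 not contained in A_6 are: C_6 (6T1, order 6), S_3 (6T2, order 6), D_6 (6T3, order 12), C_3 x S_3 (6T5, order 18), A_4 x C_2 (6T6, order 24), S_4 (6T8, order 24), S_3 x S_3 (6T9, order 36), S_4 x C_2 (6T11, order 48), (S_3 x S_3) : C_2 (6T13, order 72), PGL(2,5) (6T14, order 120), S_6 (6T16, order 720). By Dedekind's theorem, for a prime p not dividing disc(f) the degrees of the irreducible factors of f mod p form the cycle type of an element of G. Factoring f modulo the 4 such primes p <= 7, each new pattern first appears at: mod 2: f = (x^6 + x + 1), pattern 6; mod 5: f = (x)(x^5 + 3x^4 + 3x^2 + x + 3), pattern 5+1; mod 7: f = (x^2 + 6x + 4)(x^4 + 3x^3 + 3x^2 + 2), pattern 4+2. No other pattern occurs in this range, so the set of observed cycle types is {6, 5+1, 4+2}. Among the candidates above, the only group containing elements of all these cycle types is S_6 (6T16); every other candidate lacks at least one of them. Hence G = S_6 (6T16), of order 720.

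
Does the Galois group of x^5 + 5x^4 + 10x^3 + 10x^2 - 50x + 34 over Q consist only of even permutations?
The polynomial is irreducible of degree 5 over Q. Its discriminant is 58564000000 = 242000^2, a perfect square. A Galois group lies in the alternating group exactly when the discriminant is a square in Q, so the Galois group (A_5) is contained in A_5.

Yes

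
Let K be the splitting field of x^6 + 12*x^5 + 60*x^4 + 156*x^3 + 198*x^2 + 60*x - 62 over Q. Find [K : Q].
The degree of the splitting field over Q equals the order of the Galois group, so first determine the group. The polynomial f is an irreducible sextic over Q, so G = Gal(f/Q) is one of the 16 transitive subgroups 6T1, ..., 6T16 of S_6. The discriminant of f is 4516300800, which is not a perfect square, so G is not contained in A_6. The transitive groups of degree 6 not contained in A_6 are: C_6 (6T1, order 6), S_3 (6T2, order 6), D_6 (6T3, order 12), C_3 x S_3 (6T5, order 18), A_4 x C_2 (6T6, order 24), S_4 (6T8, order 24), S_3 x S_3 (6T9, order 36), S_4 x C_2 (6T11, order 48), (S_3 x S_3) : C_2 (6T13, order 72), PGL(2,5) (6T14, order 120), S_6 (6T16, order 720). By Dedekind's theorem, for a prime p not dividing disc(f) the degrees of the irreducible factors of f mod p form the cycle type of an element of G. Factoring f modulo the 79 such primes p <= 431 (skipping 2, 3, 5, 11, which divide the discriminant), each new pattern first appears at: mod 7: f = (x^3 + 6x^2 + 6)(x^3 + 6x^2 + 3x + 6), pattern 3+3; mod 13: f = (x^6 + 12x^5 + 8x^4 + 3x^2 + 8x + 3), pattern 6; mod 17: f = (x + 6)(x + 16)(x^2 + 11)(x^2 + 7x + 3), pattern 2+2+1+1; mod 29: f = (x^2 + 4x + 7)(x^2 + 10x + 28)(x^2 + 27x + 13), pattern 2+2+2; mod 31: f = (x)(x + 1)(x + 5)(x + 16)(x + 25)(x + 27), pattern 1+1+1+1+1+1. No other pattern occurs in this range, so the set of observed cycle types is {3+3, 6, 2+2+1+1, 2+2+2, 1+1+1+1+1+1}. The candidates containing elements of all these cycle types are D_6 (6T3) of order 12, A_4 x C_2 (6T6) of order 24, S_3 x S_3 (6T9) of order 36, S_4 x C_2 (6T11) of order 48, (S_3 x S_3) : C_2 (6T13) of order 72, PGL(2,5) (6T14) of order 120, S_6 (6T16) of order 720; the others are excluded. The observed types are precisely the cycle types that occur in D_6 (6T3). Each of the other remaining candidates has further cycle types, and by the Chebotarev density theorem the matching factorization patterns would occur for a proportion of primes equal to their share of the group: A_4 x C_2 (6T6) additionally contains elements of type 2+1+1+1+1 (3 of its 24 elements, about 12% of primes); S_3 x S_3 (6T9) additionally contains elements of type 3+1+1+1 (4 of its 36 elements, about 11% of primes); S_4 x C_2 (6T11) additionally contains elements of type 4+2, 4+1+1, 2+1+1+1+1 (15 of its 48 elements, about 31% of primes); (S_3 x S_3) : C_2 (6T13) additionally contains elements of type 4+2, 3+2+1, 3+1+1+1, 2+1+1+1+1 (40 of its 72 elements, about 56% of primes); PGL(2,5) (6T14) additionally contains elements of type 5+1, 4+1+1 (54 of its 120 elements, about 45% of primes); S_6 (6T16) additionally contains elements of type 5+1, 4+2, 4+1+1, 3+2+1, 3+1+1+1, 2+1+1+1+1 (499 of its 720 elements, about 69% of primes). None of the 79 primes tested shows any such pattern (for each of these groups the chance of that is below 10^-4), which rules them out. Hence G = D_6 (6T3), of order 12. The Galois group D_6 (6T3) has order 12, so the splitting field has degree 12 over Q.

12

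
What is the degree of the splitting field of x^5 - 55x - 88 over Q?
60

The degree of the splitting field over Q equals the order of the Galois group, so first determine the group. The polynomial f is an irreducible quintic over Q, so G = Gal(f/Q) is a transitive subgroup of S_5: one of C_5 (5T1, order 5), D_5 (5T2, order 10), F_20 (5T3, order 20), A_5 (5T4, order 60) or S_5 (5T5, order 120). The discriminant of f is 58564000000 = 242000^2, a perfect square, so G is contained in A_5. The transitive groups of degree 5 contained in A_5 are: C_5 (5T1, order 5), D_5 (5T2, order 10), A_5 (5T4, order 60). By Dedekind's theorem, for a prime p not dividing disc(f) the degrees of the irreducible factors of f mod p form the cycle type of an element of G. Factoring f modulo the 3 such primes p <= 13 (skipping 2, 5, 11, which divide the discriminant), each new pattern first appears at: mod 3: f = (x^5 + 2x + 2), pattern 5; mod 13: f = (x + 5)(x + 7)(x^3 + x^2 + 5x + 9), pattern 3+1+1. No other pattern occurs in this range, so the set of observed cycle types is {5, 3+1+1}. Among the candidates above, the only group containing elements of all these cycle types is A_5 (5T4) — each of C_5 (5T1), D_5 (5T2) lacks at least one of them. Hence G = A_5 (5T4), of order 60. The Galois group A_5 (5T4) has order 60, so the splitting field has degree 60 over Q.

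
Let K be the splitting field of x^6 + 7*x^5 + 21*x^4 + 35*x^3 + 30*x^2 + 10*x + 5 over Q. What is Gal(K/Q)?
The polynomial f is an irreducible sextic over Q, so G = Gal(f/Q) is one of the 16 transitive subgroups 6T1, ..., 6T16 of S_6. The discriminant of f is 525625 = 725^2, a perfect square, so G is contained in A_6. The transitive groups of degree 6 contained in A_6 are: A_4 (6T4, order 12), S_4 (6T7, order 24), (C_3 x C_3) : C_4 (6T10, order 36), PSL(2,5) (6T12, order 60), A_6 (6T15, order 360). By Dedekind's theorem, for a prime p not dividing disc(f) the degrees of the irreducible factors of f mod p form the cycle type of an element of G. Factoring f modulo the 19 such primes p <= 73 (skipping 5, 29, which divide the discriminant), each new pattern first appears at: mod 2: f = (x^2 + x + 1)(x^4 + x + 1), pattern 4+2; mod 11: f = (x^3 + 2x + 2)(x^3 + 7x^2 + 8x + 8), pattern 3+3; mod 19: f = (x + 12)(x + 13)(x^2 + 6x + 10)(x^2 + 14x + 12), pattern 2+2+1+1; mod 61: f = (x + 29)(x + 36)(x + 43)(x^3 + 21x^2 + 14x + 14), pattern 3+1+1+1. No other pattern occurs in this range, so the set of observed cycle types is {4+2, 3+3, 2+2+1+1, 3+1+1+1}. The candidates containing elements of all these cycle types are (C_3 x C_3) : C_4 (6T10) of order 36, A_6 (6T15) of order 360; the others are excluded. The observed types are precisely the cycle types that occur in (C_3 x C_3) : C_4 (6T10) (apart from the identity). Each of the other remaining candidates has further cycle types, and by the Chebotarev density theorem the matching factorization patterns would occur for a proportion of primes equal to their share of the group: A_6 (6T15) additionally contains elements of type 5+1 (144 of its 360 elements, about 40% of primes). None of the 19 primes tested shows any such pattern (for each of these groups the chance of that is below 10^-4), which rules them out. Hence G = (C_3 x C_3) : C_4 (6T10), of order 36.

(C_3 x C_3) : C_4 (order 36)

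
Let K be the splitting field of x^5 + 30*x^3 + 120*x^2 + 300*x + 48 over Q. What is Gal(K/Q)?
The polynomial f is an irreducible quintic over Q, so G = Gal(f/Q) is a transitive subgroup of S_5: one of C_5 (5T1, order 5), D_5 (5T2, order 10), F_20 (5T3, order 20), A_5 (5T4, order 60) or S_5 (5T5, order 120). The discriminant of f is 728086579200000, which is not a perfect square, so G is not contained in A_5. The transitive groups of degree 5 not contained in A_5 are: F_20 (5T3, order 20), S_5 (5T5, order 120). By Dedekind's theorem, for a prime p not dividing disc(f) the degrees of the irreducible factors of f mod p form the cycle type of an element of G. Factoring f modulo the 18 such primes p <= 73 (skipping 2, 3, 5, which divide the discriminant), each new pattern first appears at: mod 7: f = (x + 5)(x^4 + 2x^3 + 6x^2 + 6x + 4), pattern 4+1; mod 11: f = (x + 3)(x^2 + x + 8)(x^2 + 7x + 2), pattern 2+2+1; mod 19: f = (x^5 + 11x^3 + 6x^2 + 15x + 10), pattern 5. No other pattern occurs in this range, so the set of observed cycle types is {4+1, 2+2+1, 5}. The candidates containing elements of all these cycle types are F_20 (5T3) of order 20, S_5 (5T5) of order 120; the others are excluded. The observed types are precisely the cycle types that occur in F_20 (5T3) (apart from the identity). Each of the other remaining candidates has further cycle types, and by the Chebotarev density theorem the matching factorization patterns would occur for a proportion of primes equal to their share of the group: S_5 (5T5) additionally contains elements of type 3+2, 3+1+1, 2+1+1+1 (50 of its 120 elements, about 42% of primes). None of the 18 primes tested shows any such pattern (for each of these groups the chance of that is below 10^-4), which rules them out. Hence G = F_20 (5T3), of order 20.

F_20 (also written F20)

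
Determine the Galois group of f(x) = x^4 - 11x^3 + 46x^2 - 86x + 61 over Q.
C_4 (also written C4)

The polynomial is an irreducible quartic over Q and its discriminant is 125, which is not a perfect square, so the Galois group is not contained in A_4. The resolvent cubic y^3 - 46*y^2 + 702*y - 3553 has exactly one rational root, so the Galois group is C_4 or D_4. The quartic becomes reducible over Q(sqrt(disc)), so the group is C_4.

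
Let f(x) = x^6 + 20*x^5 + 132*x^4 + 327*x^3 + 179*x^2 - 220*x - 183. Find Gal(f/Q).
PSL(2,5), A_5 acting on 6 points

The polynomial f is an irreducible sextic over Q, so G = Gal(f/Q) is one of the 16 transitive subgroups 6T1, ..., 6T16 of S_6. The discriminant of f is 8413926734596681 = 91727459^2, a perfect square, so G is contained in A_6. The transitive groups of degree 6 contained in A_6 are: A_4 (6T4, order 12), S_4 (6T7, order 24), (C_3 x C_3) : C_4 (6T10, order 36), PSL(2,5) (6T12, order 60), A_6 (6T15, order 360). By Dedekind's theorem, for a prime p not dividing disc(f) the degrees of the irreducible factors of f mod p form the cycle type of an element of G. Factoring f modulo the 21 such primes p <= 79 (skipping 19, which divides the discriminant), each new pattern first appears at: mod 2: f = (x + 1)(x^5 + x^4 + x^3 + x + 1), pattern 5+1; mod 7: f = (x^3 + 3)(x^3 + 6x^2 + 6x + 2), pattern 3+3; mod 61: f = (x)(x + 40)(x^2 + 47x + 14)(x^2 + 55x + 41), pattern 2+2+1+1. No other pattern occurs in this range, so the set of observed cycle types is {5+1, 3+3, 2+2+1+1}. The candidates containing elements of all these cycle types are PSL(2,5) (6T12) of order 60, A_6 (6T15) of order 360; the others are excluded. The observed types are precisely the cycle types that occur in PSL(2,5) (6T12) (apart from the identity). Each of the other remaining candidates has further cycle types, and by the Chebotarev density theorem the matching factorization patterns would occur for a proportion of primes equal to their share of the group: A_6 (6T15) additionally contains elements of type 4+2, 3+1+1+1 (130 of its 360 elements, about 36% of primes). None of the 21 primes tested shows any such pattern (for each of these groups the chance of that is below 10^-4), which rules them out. Hence G = PSL(2,5) (6T12), of order 60.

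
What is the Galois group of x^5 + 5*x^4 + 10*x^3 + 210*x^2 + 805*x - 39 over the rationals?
The polynomial f is an irreducible quintic over Q, so G = Gal(f/Q) is a transitive subgroup of S_5: one of C_5 (5T1, order 5), D_5 (5T2, order 10), F_20 (5T3, order 20), A_5 (5T4, order 60) or S_5 (5T5, order 120). The discriminant of f is 1968128000000000, which is not a perfect square, so G is not contained in A_5. The transitive groups of degree 5 not contained in A_5 are: F_20 (5T3, order 20), S_5 (5T5, order 120). By Dedekind's theorem, for a prime p not dividing disc(f) the degrees of the irreducible factors of f mod p form the cycle type of an element of G. Factoring f modulo the 18 such primes p <= 73 (skipping 2, 5, 31, which divide the discriminant), each new pattern first appears at: mod 3: f = (x)(x^4 + 2x^3 + x^2 + 1), pattern 4+1; mod 11: f = (x^5 + 5x^4 + 10x^3 + x^2 + 2x + 5), pattern 5; mod 19: f = (x + 17)(x^2 + 11x + 1)(x^2 + 15x + 10), pattern 2+2+1. No other pattern occurs in this range, so the set of observed cycle types is {4+1, 5, 2+2+1}. The candidates containing elements of all these cycle types are F_20 (5T3) of order 20, S_5 (5T5) of order 120; the others are excluded. The observed types are precisely the cycle types that occur in F_20 (5T3) (apart from the identity). Each of the other remaining candidates has further cycle types, and by the Chebotarev density theorem the matching factorization patterns would occur for a proportion of primes equal to their share of the group: S_5 (5T5) additionally contains elements of type 3+2, 3+1+1, 2+1+1+1 (50 of its 120 elements, about 42% of primes). None of the 18 primes tested shows any such pattern (for each of these groups the chance of that is below 10^-4), which rules them out. Hence G = F_20 (5T3), of order 20.

F_20 (order 20)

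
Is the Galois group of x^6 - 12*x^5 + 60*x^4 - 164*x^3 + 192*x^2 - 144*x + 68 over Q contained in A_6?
No

The polynomial is irreducible of degree 6 over Q. Its discriminant is 5114284084297728, which is not a perfect square. A Galois group lies in the alternating group exactly when the discriminant is a square in Q, so the Galois group (D_6) is not contained in A_6.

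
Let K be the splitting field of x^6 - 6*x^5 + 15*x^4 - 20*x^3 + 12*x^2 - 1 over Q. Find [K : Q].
The degree of the splitting field over Q equals the order of the Galois group, so first determine the group. The polynomial f is an irreducible sextic over Q, so G = Gal(f/Q) is one of the 16 transitive subgroups 6T1, ..., 6T16 of S_6. The discriminant of f is -419904, which is not a perfect square, so G is not contained in A_6. The transitive groups of degree 6 not contained in A_6 are: C_6 (6T1, order 6), S_3 (6T2, order 6), D_6 (6T3, order 12), C_3 x S_3 (6T5, order 18), A_4 x C_2 (6T6, order 24), S_4 (6T8, order 24), S_3 x S_3 (6T9, order 36), S_4 x C_2 (6T11, order 48), (S_3 x S_3) : C_2 (6T13, order 72), PGL(2,5) (6T14, order 120), S_6 (6T16, order 720). By Dedekind's theorem, for a prime p not dividing disc(f) the degrees of the irreducible factors of f mod p form the cycle type of an element of G. Factoring f modulo the 33 such primes p <= 149 (skipping 2, 3, which divide the discriminant), each new pattern first appears at: mod 5: f = (x^3 + 4x + 2)(x^3 + 4x^2 + x + 2), pattern 3+3; mod 7: f = (x^6 + x^5 + x^4 + x^3 + 5x^2 + 6), pattern 6; mod 17: f = (x + 7)(x + 8)(x^2 + 15x + 4)(x^2 + 15x + 11), pattern 2+2+1+1; mod 19: f = (x + 2)(x + 7)(x + 10)(x + 15)(x^2 + 17x + 17), pattern 2+1+1+1+1; mod 71: f = (x^2 + 69x + 17)(x^2 + 69x + 26)(x^2 + 69x + 31), pattern 2+2+2. No other pattern occurs in this range, so the set of observed cycle types is {3+3, 6, 2+2+1+1, 2+1+1+1+1, 2+2+2}. The candidates containing elements of all these cycle types are A_4 x C_2 (6T6) of order 24, S_4 x C_2 (6T11) of order 48, (S_3 x S_3) : C_2 (6T13) of order 72, S_6 (6T16) of order 720; the others are excluded. The observed types are precisely the cycle types that occur in A_4 x C_2 (6T6) (apart from the identity). Each of the other remaining candidates has further cycle types, and by the Chebotarev density theorem the matching factorization patterns would occur for a proportion of primes equal to their share of the group: S_4 x C_2 (6T11) additionally contains elements of type 4+2, 4+1+1 (12 of its 48 elements, about 25% of primes); (S_3 x S_3) : C_2 (6T13) additionally contains elements of type 4+2, 3+2+1, 3+1+1+1 (34 of its 72 elements, about 47% of primes); S_6 (6T16) additionally contains elements of type 5+1, 4+2, 4+1+1, 3+2+1, 3+1+1+1 (484 of its 720 elements, about 67% of primes). None of the 33 primes tested shows any such pattern (for each of these groups the chance of that is below 10^-4), which rules them out. Hence G = A_4 x C_2 (6T6), of order 24. The Galois group A_4 x C_2 (6T6) has order 24, so the splitting field has degree 24 over Q.

24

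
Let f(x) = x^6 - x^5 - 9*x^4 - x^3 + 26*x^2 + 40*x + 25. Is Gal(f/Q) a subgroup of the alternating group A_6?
The polynomial is irreducible of degree 6 over Q. Its discriminant is 1064390625 = 32625^2, a perfect square. A Galois group lies in the alternating group exactly when the discriminant is a square in Q, so the Galois group ((C_3 x C_3) : C_4) is contained in A_6.

Yes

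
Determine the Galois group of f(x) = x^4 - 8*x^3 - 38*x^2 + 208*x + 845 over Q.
The polynomial is an irreducible quartic over Q and its discriminant is 2170814464 = 46592^2, a perfect square, so the Galois group is contained in A_4. The resolvent cubic y^3 + 38*y^2 - 5044*y - 225784 is irreducible over Q. An irreducible resolvent with square discriminant gives A_4.

A_4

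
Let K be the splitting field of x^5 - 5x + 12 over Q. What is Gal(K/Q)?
The polynomial f is an irreducible quintic over Q, so G = Gal(f/Q) is a transitive subgroup of S_5: one of C_5 (5T1, order 5), D_5 (5T2, order 10), F_20 (5T3, order 20), A_5 (5T4, order 60) or S_5 (5T5, order 120). The discriminant of f is 64000000 = 8000^2, a perfect square, so G is contained in A_5. The transitive groups of degree 5 contained in A_5 are: C_5 (5T1, order 5), D_5 (5T2, order 10), A_5 (5T4, order 60). By Dedekind's theorem, for a prime p not dividing disc(f) the degrees of the irreducible factors of f mod p form the cycle type of an element of G. Factoring f modulo the 23 such primes p <= 97 (skipping 2, 5, which divide the discriminant), each new pattern first appears at: mod 3: f = (x)(x^2 + x + 2)(x^2 + 2x + 2), pattern 2+2+1; mod 7: f = (x^5 + 2x + 5), pattern 5. No other pattern occurs in this range, so the set of observed cycle types is {2+2+1, 5}. The candidates containing elements of all these cycle types are D_5 (5T2) of order 10, A_5 (5T4) of order 60; the others are excluded. The observed types are precisely the cycle types that occur in D_5 (5T2) (apart from the identity). Each of the other remaining candidates has further cycle types, and by the Chebotarev density theorem the matching factorization patterns would occur for a proportion of primes equal to their share of the group: A_5 (5T4) additionally contains elements of type 3+1+1 (20 of its 60 elements, about 33% of primes). None of the 23 primes tested shows any such pattern (for each of these groups the chance of that is below 10^-4), which rules them out. Hence G = D_5 (5T2), of order 10.

D_5 (also written D5)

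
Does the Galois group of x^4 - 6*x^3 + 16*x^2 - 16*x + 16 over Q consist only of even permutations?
No

The polynomial is irreducible of degree 4 over Q. Its discriminant is 512000, which is not a perfect square. A Galois group lies in the alternating group exactly when the discriminant is a square in Q, so the Galois group (C_4) is not contained in A_4.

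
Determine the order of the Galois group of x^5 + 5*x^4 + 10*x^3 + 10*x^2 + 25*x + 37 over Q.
60

The degree of the splitting field over Q equals the order of the Galois group, so first determine the group. The polynomial f is an irreducible quintic over Q, so G = Gal(f/Q) is a transitive subgroup of S_5: one of C_5 (5T1, order 5), D_5 (5T2, order 10), F_20 (5T3, order 20), A_5 (5T4, order 60) or S_5 (5T5, order 120). The discriminant of f is 1024000000 = 32000^2, a perfect square, so G is contained in A_5. The transitive groups of degree 5 contained in A_5 are: C_5 (5T1, order 5), D_5 (5T2, order 10), A_5 (5T4, order 60). By Dedekind's theorem, for a prime p not dividing disc(f) the degrees of the irreducible factors of f mod p form the cycle type of an element of G. Factoring f modulo the 2 such primes p <= 7 (skipping 2, 5, which divide the discriminant), each new pattern first appears at: mod 3: f = (x^5 + 2x^4 + x^3 + x^2 + x + 1), pattern 5; mod 7: f = (x + 3)(x + 4)(x^3 + 5x^2 + 5x + 6), pattern 3+1+1. No other pattern occurs in this range, so the set of observed cycle types is {5, 3+1+1}. Among the candidates above, the only group containing elements of all these cycle types is A_5 (5T4) — each of C_5 (5T1), D_5 (5T2) lacks at least one of them. Hence G = A_5 (5T4), of order 60. The Galois group A_5 (5T4) has order 60, so the splitting field has degree 60 over Q.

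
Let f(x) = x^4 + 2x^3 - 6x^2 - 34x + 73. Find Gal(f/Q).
The polynomial is an irreducible quartic over Q and its discriminant is 41990400 = 6480^2, a perfect square, so the Galois group is contained in A_4. The resolvent cubic y^3 + 6*y^2 - 360*y - 3200 splits completely over Q, which gives the Klein four-group V_4.

V_4 (also written V4)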